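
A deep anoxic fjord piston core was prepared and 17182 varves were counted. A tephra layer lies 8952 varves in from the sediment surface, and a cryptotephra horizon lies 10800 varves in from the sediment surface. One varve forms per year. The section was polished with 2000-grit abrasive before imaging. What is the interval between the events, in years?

The two markers are separated by 10800 − 8952 = 1848 varves.
That is 1848 years at one varve per year.

1848 years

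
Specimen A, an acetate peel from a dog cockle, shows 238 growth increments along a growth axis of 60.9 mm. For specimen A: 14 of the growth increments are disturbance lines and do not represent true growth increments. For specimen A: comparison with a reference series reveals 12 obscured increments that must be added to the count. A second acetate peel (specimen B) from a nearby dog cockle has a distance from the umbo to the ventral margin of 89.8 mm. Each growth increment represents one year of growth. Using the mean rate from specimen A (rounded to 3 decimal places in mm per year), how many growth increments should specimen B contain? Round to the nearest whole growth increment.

Specimen A: adjusted count: 238 − 14 + 12 = 236 growth increments.
A: 60.9 mm over 236 years gives 60.9 / 236 ≈ 0.258 mm per year.
For B, 89.8 / 0.258 = 348.06 years ≈ 348 growth increments.

348 growth increments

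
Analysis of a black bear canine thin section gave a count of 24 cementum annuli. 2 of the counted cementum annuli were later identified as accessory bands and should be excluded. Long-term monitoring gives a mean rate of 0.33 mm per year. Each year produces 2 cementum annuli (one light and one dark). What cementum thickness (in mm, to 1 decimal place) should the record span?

Adjusted count: 24 − 2 = 22 cementum annuli.
With 2 cementum annuli per year, 22 / 2 = 11 years.
11 years at 0.33 mm/year gives 0.33 × 11 = 3.6 mm.

3.6 mm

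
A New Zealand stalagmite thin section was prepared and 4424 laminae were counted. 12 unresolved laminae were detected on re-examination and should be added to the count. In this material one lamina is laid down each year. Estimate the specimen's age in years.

Correcting the raw count gives 4424 + 12 = 4436 true laminae.
With a one-to-one lamina periodicity this is 4436 years.

4436 years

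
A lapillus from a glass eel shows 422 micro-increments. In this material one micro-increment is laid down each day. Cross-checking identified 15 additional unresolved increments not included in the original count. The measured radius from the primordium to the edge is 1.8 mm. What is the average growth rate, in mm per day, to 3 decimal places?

Adjusted count: 422 + 15 = 437 micro-increments.
1.8 mm over 437 days gives 1.8 / 437 ≈ 0.004 mm per day.

0.004 mm per day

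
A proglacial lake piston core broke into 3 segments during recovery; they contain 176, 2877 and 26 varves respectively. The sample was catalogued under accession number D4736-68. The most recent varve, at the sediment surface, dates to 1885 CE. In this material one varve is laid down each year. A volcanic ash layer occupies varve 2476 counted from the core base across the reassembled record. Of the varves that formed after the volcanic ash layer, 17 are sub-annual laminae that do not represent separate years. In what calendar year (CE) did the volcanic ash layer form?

1299 CE

Total varves = 176 + 2877 + 26 = 3079.
Between varve 2476 and the sediment surface there are 3079 − 2476 = 603 varves.
603 − 17 false = 586 true varves after the volcanic ash layer.
The varve at the sediment surface is 1885 CE, so the volcanic ash layer dates to 1885 − 586 = 1299 CE.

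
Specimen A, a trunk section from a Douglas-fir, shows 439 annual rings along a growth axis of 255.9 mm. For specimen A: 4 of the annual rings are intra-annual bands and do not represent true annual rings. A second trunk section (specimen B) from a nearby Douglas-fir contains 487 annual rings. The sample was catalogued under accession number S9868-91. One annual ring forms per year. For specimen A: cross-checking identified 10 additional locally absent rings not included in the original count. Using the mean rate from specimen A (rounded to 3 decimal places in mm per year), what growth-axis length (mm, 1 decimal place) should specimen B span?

280.0 mm

Specimen A: true annual ring count = 439 − 4 + 10 = 445.
A: Mean rate = 255.9 mm / 445 years ≈ 0.575 mm/yr.
Length of B = 0.575 × 487 = 280.0 mm.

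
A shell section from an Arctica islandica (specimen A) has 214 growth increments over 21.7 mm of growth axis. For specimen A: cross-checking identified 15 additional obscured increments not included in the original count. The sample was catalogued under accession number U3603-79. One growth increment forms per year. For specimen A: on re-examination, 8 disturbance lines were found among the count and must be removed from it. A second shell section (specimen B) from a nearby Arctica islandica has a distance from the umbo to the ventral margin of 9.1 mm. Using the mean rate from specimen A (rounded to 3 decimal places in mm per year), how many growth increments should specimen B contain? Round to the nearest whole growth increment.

Specimen A: correcting the raw count gives 214 − 8 + 15 = 221 true growth increments.
A: 21.7 mm over 221 years gives 21.7 / 221 ≈ 0.098 mm per year.
B spans 9.1 / 0.098 = 92.86 years ≈ 93 growth increments.

93 growth increments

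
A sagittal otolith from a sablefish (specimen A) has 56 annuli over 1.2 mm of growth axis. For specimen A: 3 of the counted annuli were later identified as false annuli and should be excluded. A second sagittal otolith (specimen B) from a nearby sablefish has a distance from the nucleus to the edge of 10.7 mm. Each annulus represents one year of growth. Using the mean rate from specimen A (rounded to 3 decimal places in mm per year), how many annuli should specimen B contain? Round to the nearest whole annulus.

465 annuli

Specimen A: correcting the raw count gives 56 − 3 = 53 true annuli.
A: Mean rate = 1.2 mm / 53 years ≈ 0.023 mm/year.
For B, 10.7 / 0.023 = 465.22 years ≈ 465 annuli.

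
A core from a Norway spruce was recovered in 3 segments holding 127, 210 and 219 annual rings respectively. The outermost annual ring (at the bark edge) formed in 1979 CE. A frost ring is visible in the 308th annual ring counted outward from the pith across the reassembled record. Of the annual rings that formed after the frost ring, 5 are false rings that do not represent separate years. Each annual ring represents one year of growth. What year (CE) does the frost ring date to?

Total annual rings = 127 + 210 + 219 = 556.
Between annual ring 308 and the bark edge there are 556 − 308 = 248 annual rings.
Excluding 5 false annual rings: 248 − 5 = 243.
1979 − 243 = 1736 CE.

1736 CE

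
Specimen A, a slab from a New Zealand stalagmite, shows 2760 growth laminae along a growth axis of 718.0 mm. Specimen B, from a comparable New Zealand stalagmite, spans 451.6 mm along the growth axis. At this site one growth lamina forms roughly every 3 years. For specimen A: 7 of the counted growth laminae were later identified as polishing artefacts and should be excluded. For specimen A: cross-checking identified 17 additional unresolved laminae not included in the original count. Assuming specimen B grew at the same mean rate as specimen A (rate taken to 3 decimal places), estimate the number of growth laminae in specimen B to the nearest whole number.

1750 growth laminae

Specimen A: adjusted count: 2760 − 7 + 17 = 2770 growth laminae.
Specimen A: multiplying by 3 years per growth lamina: 2770 × 3 = 8310 years.
A: 718.0 mm over 8310 years gives 718.0 / 8310 ≈ 0.086 mm per year.
For B, 451.6 / 0.086 = 5251.16 years; at 3 years per growth lamina that is 5251.16 / 3 ≈ 1750 growth laminae.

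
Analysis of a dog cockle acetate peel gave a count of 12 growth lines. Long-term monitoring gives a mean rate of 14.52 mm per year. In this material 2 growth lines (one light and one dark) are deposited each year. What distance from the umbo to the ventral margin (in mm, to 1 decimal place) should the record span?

87.1 mm

Dividing by 2 growth lines per year: 12 / 2 = 6 years.
Predicted length = 14.52 mm/year × 6 years = 87.1 mm.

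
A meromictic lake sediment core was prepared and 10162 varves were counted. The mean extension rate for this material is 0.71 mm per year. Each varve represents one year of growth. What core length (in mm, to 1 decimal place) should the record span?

The record spans 10162 years at 0.71 mm per year.
Length ≈ 0.71 × 10162 = 7215.0 mm.

7215.0 mm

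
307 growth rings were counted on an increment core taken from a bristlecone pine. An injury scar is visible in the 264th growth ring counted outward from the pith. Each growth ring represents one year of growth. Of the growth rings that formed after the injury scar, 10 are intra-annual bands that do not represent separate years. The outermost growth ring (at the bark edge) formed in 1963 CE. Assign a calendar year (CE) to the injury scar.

1930 CE

307 − 264 = 43 growth rings lie beyond the injury scar toward the bark edge.
Removing the 10 false growth rings leaves 43 − 10 = 33 true growth rings beyond the injury scar.
The growth ring at the bark edge is 1963 CE, so the injury scar dates to 1963 − 33 = 1930 CE.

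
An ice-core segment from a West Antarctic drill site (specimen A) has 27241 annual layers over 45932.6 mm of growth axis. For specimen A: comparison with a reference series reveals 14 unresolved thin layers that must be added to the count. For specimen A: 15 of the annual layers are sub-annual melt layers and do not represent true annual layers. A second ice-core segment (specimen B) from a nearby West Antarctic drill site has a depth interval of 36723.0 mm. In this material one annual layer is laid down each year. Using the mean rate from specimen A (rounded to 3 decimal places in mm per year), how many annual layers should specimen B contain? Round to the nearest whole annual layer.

21781 annual layers

Specimen A: true annual layer count = 27241 − 15 + 14 = 27240.
A: Mean rate = 45932.6 mm / 27240 years ≈ 1.686 mm/yr.
For B, 36723.0 / 1.686 = 21781.14 years ≈ 21781 annual layers.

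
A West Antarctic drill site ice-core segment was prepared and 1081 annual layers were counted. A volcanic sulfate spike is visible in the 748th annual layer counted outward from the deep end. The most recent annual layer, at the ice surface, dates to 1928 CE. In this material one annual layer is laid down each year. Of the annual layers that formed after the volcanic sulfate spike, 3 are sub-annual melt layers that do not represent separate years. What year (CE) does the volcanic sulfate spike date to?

1598 CE

1081 − 748 = 333 annual layers lie beyond the volcanic sulfate spike toward the ice surface.
Excluding 3 false annual layers: 333 − 3 = 330.
The annual layer at the ice surface is 1928 CE, so the volcanic sulfate spike dates to 1928 − 330 = 1598 CE.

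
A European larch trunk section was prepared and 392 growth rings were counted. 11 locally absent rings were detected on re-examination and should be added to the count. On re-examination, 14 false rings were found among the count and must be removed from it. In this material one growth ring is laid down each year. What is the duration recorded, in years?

Correcting the raw count gives 392 − 14 + 11 = 389 true growth rings.
One growth ring per year makes the duration 389 years.

389 years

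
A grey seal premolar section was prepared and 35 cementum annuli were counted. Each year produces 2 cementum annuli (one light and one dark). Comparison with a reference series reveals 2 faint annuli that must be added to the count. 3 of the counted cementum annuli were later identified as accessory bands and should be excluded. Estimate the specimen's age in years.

Adjusted count: 35 − 3 + 2 = 34 cementum annuli.
Dividing by 2 cementum annuli per year: 34 / 2 = 17 years.

17 years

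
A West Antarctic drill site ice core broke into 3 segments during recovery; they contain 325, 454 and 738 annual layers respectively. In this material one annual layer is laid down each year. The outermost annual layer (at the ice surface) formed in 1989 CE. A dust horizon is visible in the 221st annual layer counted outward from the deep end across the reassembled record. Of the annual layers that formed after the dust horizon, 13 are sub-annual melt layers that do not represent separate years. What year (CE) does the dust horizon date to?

Total annual layers = 325 + 454 + 738 = 1517.
The dust horizon sits at annual layer 221 from the deep end, so 1517 − 221 = 1296 annual layers formed after it.
Excluding 13 false annual layers: 1296 − 13 = 1283.
The annual layer at the ice surface is 1989 CE, so the dust horizon dates to 1989 − 1283 = 706 CE.

706 CE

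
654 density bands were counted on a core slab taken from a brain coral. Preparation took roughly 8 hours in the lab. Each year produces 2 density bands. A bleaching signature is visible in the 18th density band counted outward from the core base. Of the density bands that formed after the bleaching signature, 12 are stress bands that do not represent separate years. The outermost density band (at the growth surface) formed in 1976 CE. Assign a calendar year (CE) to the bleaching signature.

Between density band 18 and the growth surface there are 654 − 18 = 636 density bands.
Removing the 12 false density bands leaves 636 − 12 = 624 true density bands beyond the bleaching signature.
624 density bands at 2 per year is 624 / 2 = 312 years.
The density band at the growth surface is 1976 CE, so the bleaching signature dates to 1976 − 312 = 1664 CE.

1664 CE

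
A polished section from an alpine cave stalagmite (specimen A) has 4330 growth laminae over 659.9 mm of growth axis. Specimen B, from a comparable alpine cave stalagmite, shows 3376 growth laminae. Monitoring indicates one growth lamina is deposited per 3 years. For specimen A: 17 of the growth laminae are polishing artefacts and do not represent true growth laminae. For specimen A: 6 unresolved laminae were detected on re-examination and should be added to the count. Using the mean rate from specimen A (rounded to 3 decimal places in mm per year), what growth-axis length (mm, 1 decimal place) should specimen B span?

Specimen A: adjusted count: 4330 − 17 + 6 = 4319 growth laminae.
Specimen A: 4319 growth laminae at 3 years each span 4319 × 3 = 12957 years.
A: Mean rate = 659.9 mm / 12957 years ≈ 0.051 mm/yr.
Specimen B: at 3 years per growth lamina, 3376 × 3 = 10128 years. For B, 0.051 mm/year × 10128 years = 516.5 mm.

516.5 mm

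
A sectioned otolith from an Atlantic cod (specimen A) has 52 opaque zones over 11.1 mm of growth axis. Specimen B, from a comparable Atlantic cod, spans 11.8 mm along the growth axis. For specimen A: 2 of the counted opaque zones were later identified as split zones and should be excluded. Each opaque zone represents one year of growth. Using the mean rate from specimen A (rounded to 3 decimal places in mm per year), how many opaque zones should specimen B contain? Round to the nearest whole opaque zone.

Specimen A: true opaque zone count = 52 − 2 = 50.
A: 11.1 mm over 50 years gives 11.1 / 50 ≈ 0.222 mm/year.
For B, 11.8 / 0.222 = 53.15 years ≈ 53 opaque zones.

53 opaque zones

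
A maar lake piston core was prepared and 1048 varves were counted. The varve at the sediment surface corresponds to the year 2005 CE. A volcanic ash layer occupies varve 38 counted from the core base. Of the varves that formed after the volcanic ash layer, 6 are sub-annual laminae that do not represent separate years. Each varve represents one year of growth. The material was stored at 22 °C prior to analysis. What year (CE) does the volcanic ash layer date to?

1048 − 38 = 1010 varves lie beyond the volcanic ash layer toward the sediment surface.
Removing the 6 false varves leaves 1010 − 6 = 1004 true varves beyond the volcanic ash layer.
2005 − 1004 = 1001 CE.

1001 CE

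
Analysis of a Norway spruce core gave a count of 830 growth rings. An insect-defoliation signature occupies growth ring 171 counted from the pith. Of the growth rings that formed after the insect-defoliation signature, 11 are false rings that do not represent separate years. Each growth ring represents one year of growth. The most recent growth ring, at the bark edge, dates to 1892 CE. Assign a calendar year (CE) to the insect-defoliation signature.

The insect-defoliation signature sits at growth ring 171 from the pith, so 830 − 171 = 659 growth rings formed after it.
659 − 11 false = 648 true growth rings after the insect-defoliation signature.
Counting back 648 years from 1892 CE places the insect-defoliation signature in 1892 − 648 = 1244 CE.

1244 CE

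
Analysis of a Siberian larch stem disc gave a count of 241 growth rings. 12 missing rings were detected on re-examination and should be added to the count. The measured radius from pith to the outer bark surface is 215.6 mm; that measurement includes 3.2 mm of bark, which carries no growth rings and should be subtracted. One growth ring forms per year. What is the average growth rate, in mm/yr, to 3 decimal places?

Adjusted count: 241 + 12 = 253 growth rings.
The growth record spans 215.6 − 3.2 = 212.4 mm.
212.4 mm over 253 years gives 212.4 / 253 ≈ 0.840 mm/yr.

0.840 mm/yr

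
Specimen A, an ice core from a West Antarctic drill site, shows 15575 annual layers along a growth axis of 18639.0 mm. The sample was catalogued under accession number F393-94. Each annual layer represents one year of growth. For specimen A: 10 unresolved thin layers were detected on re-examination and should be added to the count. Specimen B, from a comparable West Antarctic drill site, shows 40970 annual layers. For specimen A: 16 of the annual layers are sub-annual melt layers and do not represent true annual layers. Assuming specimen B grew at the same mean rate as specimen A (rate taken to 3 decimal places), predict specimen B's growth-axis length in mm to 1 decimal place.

Specimen A: correcting the raw count gives 15575 − 16 + 10 = 15569 true annual layers.
A: Mean rate = 18639.0 mm / 15569 years ≈ 1.197 mm/yr.
Length of B = 1.197 × 40970 = 49041.1 mm.

49041.1 mm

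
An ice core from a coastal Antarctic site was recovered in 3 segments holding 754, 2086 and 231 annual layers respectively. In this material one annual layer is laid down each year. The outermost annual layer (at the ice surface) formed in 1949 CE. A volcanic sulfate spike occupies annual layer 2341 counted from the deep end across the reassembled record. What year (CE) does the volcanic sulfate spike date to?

Total annual layers = 754 + 2086 + 231 = 3071.
3071 − 2341 = 730 annual layers lie beyond the volcanic sulfate spike toward the ice surface.
1949 − 730 = 1219 CE.

1219 CE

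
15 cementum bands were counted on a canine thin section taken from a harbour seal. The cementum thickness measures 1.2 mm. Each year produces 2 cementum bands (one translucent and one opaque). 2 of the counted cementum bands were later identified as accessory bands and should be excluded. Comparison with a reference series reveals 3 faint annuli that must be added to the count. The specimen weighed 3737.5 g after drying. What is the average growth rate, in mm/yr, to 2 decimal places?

0.15 mm/yr

True cementum band count = 15 − 2 + 3 = 16.
With 2 cementum bands per year, 16 / 2 = 8 years.
Mean rate = 1.2 mm / 8 years ≈ 0.15 mm/yr.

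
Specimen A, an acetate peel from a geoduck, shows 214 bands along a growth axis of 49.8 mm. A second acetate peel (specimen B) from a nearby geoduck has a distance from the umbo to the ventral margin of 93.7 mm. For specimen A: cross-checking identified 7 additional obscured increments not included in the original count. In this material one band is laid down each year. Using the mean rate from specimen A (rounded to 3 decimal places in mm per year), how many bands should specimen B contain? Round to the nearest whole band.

Specimen A: true band count = 214 + 7 = 221.
A: 49.8 mm over 221 years gives 49.8 / 221 ≈ 0.225 mm/yr.
Specimen B: 93.7 mm / 0.225 mm per year = 416.44 years ≈ 416 bands.

416 bands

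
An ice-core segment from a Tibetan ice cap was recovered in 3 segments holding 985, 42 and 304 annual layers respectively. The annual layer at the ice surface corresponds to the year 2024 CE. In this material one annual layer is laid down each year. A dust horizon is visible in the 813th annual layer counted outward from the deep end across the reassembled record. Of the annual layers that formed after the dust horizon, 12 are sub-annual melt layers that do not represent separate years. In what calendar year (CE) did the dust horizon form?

1518 CE

Total annual layers = 985 + 42 + 304 = 1331.
The dust horizon sits at annual layer 813 from the deep end, so 1331 − 813 = 518 annual layers formed after it.
Excluding 12 false annual layers: 518 − 12 = 506.
2024 − 506 = 1518 CE.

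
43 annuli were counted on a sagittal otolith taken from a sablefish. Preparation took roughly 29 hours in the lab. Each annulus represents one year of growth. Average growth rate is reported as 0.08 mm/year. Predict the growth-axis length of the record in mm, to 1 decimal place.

3.4 mm

43 years of growth are recorded.
43 years at 0.08 mm/year gives 0.08 × 43 = 3.4 mm.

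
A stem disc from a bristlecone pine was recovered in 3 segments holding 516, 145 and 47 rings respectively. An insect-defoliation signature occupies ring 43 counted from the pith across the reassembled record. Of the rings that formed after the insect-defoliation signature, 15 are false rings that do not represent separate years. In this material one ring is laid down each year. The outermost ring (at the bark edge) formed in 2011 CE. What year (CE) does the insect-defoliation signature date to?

Total rings = 516 + 145 + 47 = 708.
708 − 43 = 665 rings lie beyond the insect-defoliation signature toward the bark edge.
Excluding 15 false rings: 665 − 15 = 650.
Counting back 650 years from 2011 CE places the insect-defoliation signature in 2011 − 650 = 1361 CE.

1361 CE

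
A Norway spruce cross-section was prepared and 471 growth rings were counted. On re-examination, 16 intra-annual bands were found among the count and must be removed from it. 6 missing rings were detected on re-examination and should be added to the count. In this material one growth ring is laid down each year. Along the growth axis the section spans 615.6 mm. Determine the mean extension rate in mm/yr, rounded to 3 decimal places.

True growth ring count = 471 − 16 + 6 = 461.
615.6 mm over 461 years gives 615.6 / 461 ≈ 1.335 mm/yr.

1.335 mm/yr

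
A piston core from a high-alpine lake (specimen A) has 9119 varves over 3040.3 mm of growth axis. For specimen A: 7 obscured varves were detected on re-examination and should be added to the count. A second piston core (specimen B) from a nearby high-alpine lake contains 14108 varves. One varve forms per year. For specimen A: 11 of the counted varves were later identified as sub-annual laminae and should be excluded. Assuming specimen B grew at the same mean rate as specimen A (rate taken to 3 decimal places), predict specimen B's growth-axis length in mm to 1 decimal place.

4712.1 mm

Specimen A: after corrections the count is 9119 − 11 + 7 = 9115 varves.
A: Extension rate ≈ 3040.3 / 9115 = 0.334 mm/yr.
Length of B = 0.334 × 14108 = 4712.1 mm.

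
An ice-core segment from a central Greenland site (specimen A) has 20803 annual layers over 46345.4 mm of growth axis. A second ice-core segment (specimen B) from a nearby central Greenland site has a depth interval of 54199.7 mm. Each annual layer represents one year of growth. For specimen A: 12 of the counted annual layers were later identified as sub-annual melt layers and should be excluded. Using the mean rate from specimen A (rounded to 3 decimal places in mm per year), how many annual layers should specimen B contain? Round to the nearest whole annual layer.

24316 annual layers

Specimen A: adjusted count: 20803 − 12 = 20791 annual layers.
A: 46345.4 mm over 20791 years gives 46345.4 / 20791 ≈ 2.229 mm per year.
Specimen B: 54199.7 mm / 2.229 mm per year = 24315.70 years ≈ 24316 annual layers.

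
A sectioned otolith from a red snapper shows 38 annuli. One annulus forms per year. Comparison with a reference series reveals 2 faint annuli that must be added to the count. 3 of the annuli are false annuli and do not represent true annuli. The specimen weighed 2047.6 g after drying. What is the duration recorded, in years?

37 years

After corrections the count is 38 − 3 + 2 = 37 annuli.
At one annulus per year, that is 37 years.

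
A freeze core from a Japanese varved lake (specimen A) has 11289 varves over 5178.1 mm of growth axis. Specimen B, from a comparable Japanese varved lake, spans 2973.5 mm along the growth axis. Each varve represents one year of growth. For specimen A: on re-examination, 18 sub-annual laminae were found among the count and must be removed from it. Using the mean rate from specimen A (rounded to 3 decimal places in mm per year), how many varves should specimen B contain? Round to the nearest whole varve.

Specimen A: true varve count = 11289 − 18 = 11271.
A: Mean rate = 5178.1 mm / 11271 years ≈ 0.459 mm/year.
B spans 2973.5 / 0.459 = 6478.21 years ≈ 6478 varves.

6478 varves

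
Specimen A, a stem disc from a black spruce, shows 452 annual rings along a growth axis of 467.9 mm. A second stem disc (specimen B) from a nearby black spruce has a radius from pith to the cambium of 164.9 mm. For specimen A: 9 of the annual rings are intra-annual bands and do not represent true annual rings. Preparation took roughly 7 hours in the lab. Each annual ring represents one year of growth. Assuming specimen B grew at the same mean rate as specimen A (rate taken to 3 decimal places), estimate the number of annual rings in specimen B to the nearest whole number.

Specimen A: correcting the raw count gives 452 − 9 = 443 true annual rings.
A: Extension rate ≈ 467.9 / 443 = 1.056 mm per year.
Specimen B: 164.9 mm / 1.056 mm per year = 156.16 years ≈ 156 annual rings.

156 annual rings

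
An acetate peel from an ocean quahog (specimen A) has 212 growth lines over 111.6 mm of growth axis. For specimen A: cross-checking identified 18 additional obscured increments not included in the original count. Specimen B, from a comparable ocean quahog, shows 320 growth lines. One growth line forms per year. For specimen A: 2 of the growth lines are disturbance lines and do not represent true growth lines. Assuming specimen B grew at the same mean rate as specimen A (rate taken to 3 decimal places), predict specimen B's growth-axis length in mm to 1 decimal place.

156.5 mm

Specimen A: adjusted count: 212 − 2 + 18 = 228 growth lines.
A: 111.6 mm over 228 years gives 111.6 / 228 ≈ 0.489 mm per year.
B's length ≈ 0.489 × 320 = 156.5 mm.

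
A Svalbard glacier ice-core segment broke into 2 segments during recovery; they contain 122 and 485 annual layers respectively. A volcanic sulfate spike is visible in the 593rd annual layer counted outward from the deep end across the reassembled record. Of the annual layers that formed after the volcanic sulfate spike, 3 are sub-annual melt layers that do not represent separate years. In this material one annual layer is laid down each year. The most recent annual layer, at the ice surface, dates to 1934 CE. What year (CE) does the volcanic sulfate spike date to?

Total annual layers = 122 + 485 = 607.
The volcanic sulfate spike sits at annual layer 593 from the deep end, so 607 − 593 = 14 annual layers formed after it.
14 − 3 false = 11 true annual layers after the volcanic sulfate spike.
The annual layer at the ice surface is 1934 CE, so the volcanic sulfate spike dates to 1934 − 11 = 1923 CE.

1923 CE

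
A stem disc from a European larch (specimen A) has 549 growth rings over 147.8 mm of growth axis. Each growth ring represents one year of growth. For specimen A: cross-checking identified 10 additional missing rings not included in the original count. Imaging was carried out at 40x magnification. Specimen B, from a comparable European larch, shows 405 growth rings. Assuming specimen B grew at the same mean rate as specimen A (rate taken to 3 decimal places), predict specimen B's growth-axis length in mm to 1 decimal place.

106.9 mm

Specimen A: correcting the raw count gives 549 + 10 = 559 true growth rings.
A: 147.8 mm over 559 years gives 147.8 / 559 ≈ 0.264 mm per year.
B's length ≈ 0.264 × 405 = 106.9 mm.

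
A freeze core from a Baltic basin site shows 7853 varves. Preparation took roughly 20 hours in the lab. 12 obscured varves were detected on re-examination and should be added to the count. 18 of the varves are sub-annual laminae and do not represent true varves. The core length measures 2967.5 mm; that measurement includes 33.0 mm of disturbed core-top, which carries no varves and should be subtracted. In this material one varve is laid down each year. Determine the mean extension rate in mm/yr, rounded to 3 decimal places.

True varve count = 7853 − 18 + 12 = 7847.
Removing the 33.0 mm offcut leaves 2967.5 − 33.0 = 2934.5 mm.
Mean rate = 2934.5 mm / 7847 years ≈ 0.374 mm/yr.

0.374 mm/yr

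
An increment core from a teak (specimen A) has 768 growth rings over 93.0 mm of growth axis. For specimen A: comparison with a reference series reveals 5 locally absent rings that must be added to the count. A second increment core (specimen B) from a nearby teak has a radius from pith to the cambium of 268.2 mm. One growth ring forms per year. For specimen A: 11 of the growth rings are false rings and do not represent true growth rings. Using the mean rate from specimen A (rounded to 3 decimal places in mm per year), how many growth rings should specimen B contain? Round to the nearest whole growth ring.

2198 growth rings

Specimen A: correcting the raw count gives 768 − 11 + 5 = 762 true growth rings.
A: 93.0 mm over 762 years gives 93.0 / 762 ≈ 0.122 mm/year.
Specimen B: 268.2 mm / 0.122 mm per year = 2198.36 years ≈ 2198 growth rings.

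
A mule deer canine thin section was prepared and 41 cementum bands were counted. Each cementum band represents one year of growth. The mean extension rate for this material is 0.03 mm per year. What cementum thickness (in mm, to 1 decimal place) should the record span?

1.2 mm

The record spans 41 years at 0.03 mm per year.
41 years at 0.03 mm/year gives 0.03 × 41 = 1.2 mm.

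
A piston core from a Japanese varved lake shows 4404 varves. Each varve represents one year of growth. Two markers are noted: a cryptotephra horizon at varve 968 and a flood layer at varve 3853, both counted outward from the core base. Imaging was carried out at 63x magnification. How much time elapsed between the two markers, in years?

Separation: 3853 − 968 = 2885 varves.
At one varve per year, 2885 years elapsed between them.

2885 yr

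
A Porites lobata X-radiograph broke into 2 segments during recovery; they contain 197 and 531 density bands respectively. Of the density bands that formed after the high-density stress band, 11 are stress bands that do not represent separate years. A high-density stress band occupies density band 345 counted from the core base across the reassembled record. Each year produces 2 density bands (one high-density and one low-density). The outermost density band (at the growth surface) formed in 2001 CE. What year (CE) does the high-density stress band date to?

Total density bands = 197 + 531 = 728.
728 − 345 = 383 density bands lie beyond the high-density stress band toward the growth surface.
383 − 11 false = 372 true density bands after the high-density stress band.
Dividing by 2 density bands per year: 372 / 2 = 186 years.
Counting back 186 years from 2001 CE places the high-density stress band in 2001 − 186 = 1815 CE.

1815 CE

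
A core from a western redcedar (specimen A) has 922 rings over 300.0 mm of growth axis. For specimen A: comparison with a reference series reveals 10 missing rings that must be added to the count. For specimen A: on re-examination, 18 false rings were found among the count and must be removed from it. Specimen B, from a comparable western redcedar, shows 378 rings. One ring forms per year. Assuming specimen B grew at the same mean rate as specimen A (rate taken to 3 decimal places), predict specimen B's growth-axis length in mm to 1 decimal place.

Specimen A: correcting the raw count gives 922 − 18 + 10 = 914 true rings.
A: 300.0 mm over 914 years gives 300.0 / 914 ≈ 0.328 mm per year.
For B, 0.328 mm/year × 378 years = 124.0 mm.

124.0 mm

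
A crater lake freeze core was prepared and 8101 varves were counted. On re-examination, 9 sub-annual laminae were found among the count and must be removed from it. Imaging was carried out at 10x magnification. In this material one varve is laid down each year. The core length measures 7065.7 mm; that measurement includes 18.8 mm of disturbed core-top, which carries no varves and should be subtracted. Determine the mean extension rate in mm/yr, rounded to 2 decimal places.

True varve count = 8101 − 9 = 8092.
Net length = 7065.7 − 18.8 = 7046.9 mm.
7046.9 mm over 8092 years gives 7046.9 / 8092 ≈ 0.87 mm/yr.

0.87 mm/yr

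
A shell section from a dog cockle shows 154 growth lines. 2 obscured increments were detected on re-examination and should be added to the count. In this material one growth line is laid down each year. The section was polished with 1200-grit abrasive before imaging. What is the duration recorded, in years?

156 years

True growth line count = 154 + 2 = 156.
One growth line per year makes the duration 156 years.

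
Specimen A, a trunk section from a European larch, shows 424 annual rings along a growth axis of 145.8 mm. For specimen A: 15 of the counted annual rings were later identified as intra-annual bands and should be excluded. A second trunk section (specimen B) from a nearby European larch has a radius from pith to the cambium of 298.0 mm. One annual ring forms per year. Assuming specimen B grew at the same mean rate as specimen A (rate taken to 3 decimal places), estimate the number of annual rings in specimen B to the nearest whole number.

Specimen A: after corrections the count is 424 − 15 = 409 annual rings.
A: Extension rate ≈ 145.8 / 409 = 0.356 mm/yr.
B spans 298.0 / 0.356 = 837.08 years ≈ 837 annual rings.

837 annual rings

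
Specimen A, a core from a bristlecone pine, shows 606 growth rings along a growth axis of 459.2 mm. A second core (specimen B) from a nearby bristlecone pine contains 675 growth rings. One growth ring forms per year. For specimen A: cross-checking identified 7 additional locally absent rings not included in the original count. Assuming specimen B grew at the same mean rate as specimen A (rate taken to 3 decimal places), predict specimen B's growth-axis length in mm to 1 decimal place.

505.6 mm

Specimen A: correcting the raw count gives 606 + 7 = 613 true growth rings.
A: Extension rate ≈ 459.2 / 613 = 0.749 mm per year.
For B, 0.749 mm/year × 675 years = 505.6 mm.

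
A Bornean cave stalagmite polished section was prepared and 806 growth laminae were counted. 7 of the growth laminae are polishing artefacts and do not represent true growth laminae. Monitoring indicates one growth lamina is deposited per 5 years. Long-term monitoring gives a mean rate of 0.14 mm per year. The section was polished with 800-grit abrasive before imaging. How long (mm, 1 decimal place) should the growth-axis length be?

True growth lamina count = 806 − 7 = 799.
Multiplying by 5 years per growth lamina: 799 × 5 = 3995 years.
Predicted length = 0.14 mm/year × 3995 years = 559.3 mm.

559.3 mm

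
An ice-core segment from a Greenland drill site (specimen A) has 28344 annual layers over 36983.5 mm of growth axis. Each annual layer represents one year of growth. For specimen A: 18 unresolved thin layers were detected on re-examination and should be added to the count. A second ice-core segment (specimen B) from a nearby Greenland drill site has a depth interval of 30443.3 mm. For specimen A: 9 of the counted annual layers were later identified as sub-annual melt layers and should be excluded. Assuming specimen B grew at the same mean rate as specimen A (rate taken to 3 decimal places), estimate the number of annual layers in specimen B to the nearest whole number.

23346 annual layers

Specimen A: true annual layer count = 28344 − 9 + 18 = 28353.
A: Extension rate ≈ 36983.5 / 28353 = 1.304 mm per year.
Specimen B: 30443.3 mm / 1.304 mm per year = 23346.09 years ≈ 23346 annual layers.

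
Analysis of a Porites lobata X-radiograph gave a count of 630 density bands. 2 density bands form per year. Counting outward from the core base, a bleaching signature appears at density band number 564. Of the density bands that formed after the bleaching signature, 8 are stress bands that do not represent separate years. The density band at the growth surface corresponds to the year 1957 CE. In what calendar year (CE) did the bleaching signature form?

Between density band 564 and the growth surface there are 630 − 564 = 66 density bands.
66 − 8 false = 58 true density bands after the bleaching signature.
Dividing by 2 density bands per year: 58 / 2 = 29 years.
1957 − 29 = 1928 CE.

1928 CE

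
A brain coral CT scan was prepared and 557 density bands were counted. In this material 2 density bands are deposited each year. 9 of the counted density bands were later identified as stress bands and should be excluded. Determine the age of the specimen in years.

Adjusted count: 557 − 9 = 548 density bands.
548 density bands at 2 per year is 548 / 2 = 274 years.

274 years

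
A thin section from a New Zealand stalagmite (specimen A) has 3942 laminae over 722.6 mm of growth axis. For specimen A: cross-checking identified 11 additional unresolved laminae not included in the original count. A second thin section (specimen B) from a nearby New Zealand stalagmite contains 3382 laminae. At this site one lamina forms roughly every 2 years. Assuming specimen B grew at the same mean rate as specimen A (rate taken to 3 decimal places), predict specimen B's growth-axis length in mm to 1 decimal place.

615.5 mm

Specimen A: true lamina count = 3942 + 11 = 3953.
Specimen A: multiplying by 2 years per lamina: 3953 × 2 = 7906 years.
A: Extension rate ≈ 722.6 / 7906 = 0.091 mm/yr.
Specimen B: at 2 years per lamina, 3382 × 2 = 6764 years. B's length ≈ 0.091 × 6764 = 615.5 mm.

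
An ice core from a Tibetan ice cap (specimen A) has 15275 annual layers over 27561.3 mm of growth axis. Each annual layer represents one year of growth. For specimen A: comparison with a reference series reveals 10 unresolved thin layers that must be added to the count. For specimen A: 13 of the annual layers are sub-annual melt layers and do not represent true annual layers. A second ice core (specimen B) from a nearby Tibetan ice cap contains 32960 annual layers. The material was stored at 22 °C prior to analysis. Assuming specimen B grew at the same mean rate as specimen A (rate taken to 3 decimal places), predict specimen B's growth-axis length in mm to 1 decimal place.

Specimen A: correcting the raw count gives 15275 − 13 + 10 = 15272 true annual layers.
A: Extension rate ≈ 27561.3 / 15272 = 1.805 mm/year.
B's length ≈ 1.805 × 32960 = 59492.8 mm.

59492.8 mm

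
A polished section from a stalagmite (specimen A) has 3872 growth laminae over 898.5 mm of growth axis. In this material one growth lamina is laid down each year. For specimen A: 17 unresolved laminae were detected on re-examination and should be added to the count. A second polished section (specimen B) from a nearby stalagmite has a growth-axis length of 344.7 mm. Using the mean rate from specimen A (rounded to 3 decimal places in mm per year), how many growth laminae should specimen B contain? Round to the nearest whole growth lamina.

1492 growth laminae

Specimen A: true growth lamina count = 3872 + 17 = 3889.
A: 898.5 mm over 3889 years gives 898.5 / 3889 ≈ 0.231 mm/yr.
For B, 344.7 / 0.231 = 1492.21 years ≈ 1492 growth laminae.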